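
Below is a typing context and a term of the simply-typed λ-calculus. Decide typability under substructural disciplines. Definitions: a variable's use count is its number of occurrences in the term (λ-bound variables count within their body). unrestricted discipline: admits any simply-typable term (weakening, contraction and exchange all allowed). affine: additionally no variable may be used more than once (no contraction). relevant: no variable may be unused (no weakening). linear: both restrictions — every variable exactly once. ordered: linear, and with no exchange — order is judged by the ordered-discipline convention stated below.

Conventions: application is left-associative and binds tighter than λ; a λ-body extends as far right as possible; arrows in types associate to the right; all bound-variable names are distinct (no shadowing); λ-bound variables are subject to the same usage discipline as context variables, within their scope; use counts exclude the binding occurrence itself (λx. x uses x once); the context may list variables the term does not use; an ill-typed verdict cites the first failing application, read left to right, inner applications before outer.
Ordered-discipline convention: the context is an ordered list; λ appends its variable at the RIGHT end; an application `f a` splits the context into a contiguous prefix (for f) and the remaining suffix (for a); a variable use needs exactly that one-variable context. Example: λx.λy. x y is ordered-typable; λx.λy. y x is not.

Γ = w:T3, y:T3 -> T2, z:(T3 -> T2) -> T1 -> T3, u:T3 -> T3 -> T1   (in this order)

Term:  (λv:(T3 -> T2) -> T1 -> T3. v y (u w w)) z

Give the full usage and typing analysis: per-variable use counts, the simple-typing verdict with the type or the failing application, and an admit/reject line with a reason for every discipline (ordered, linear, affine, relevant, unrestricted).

counts: w: 2; y: 1; z: 1; u: 1; v (λ-bound): 1
order of uses: v, y, u, w, w, z
typing: well-typed — term : T3
ordered: ✗ — repeated use of w ×2
linear: ✗ — repeated use of w ×2
affine: ✗ — repeated use of w ×2
relevant: ✓ — w, y, z, u, v: all used, weakening unneeded
unrestricted: ✓ — simply typable at T3; W, C, E all held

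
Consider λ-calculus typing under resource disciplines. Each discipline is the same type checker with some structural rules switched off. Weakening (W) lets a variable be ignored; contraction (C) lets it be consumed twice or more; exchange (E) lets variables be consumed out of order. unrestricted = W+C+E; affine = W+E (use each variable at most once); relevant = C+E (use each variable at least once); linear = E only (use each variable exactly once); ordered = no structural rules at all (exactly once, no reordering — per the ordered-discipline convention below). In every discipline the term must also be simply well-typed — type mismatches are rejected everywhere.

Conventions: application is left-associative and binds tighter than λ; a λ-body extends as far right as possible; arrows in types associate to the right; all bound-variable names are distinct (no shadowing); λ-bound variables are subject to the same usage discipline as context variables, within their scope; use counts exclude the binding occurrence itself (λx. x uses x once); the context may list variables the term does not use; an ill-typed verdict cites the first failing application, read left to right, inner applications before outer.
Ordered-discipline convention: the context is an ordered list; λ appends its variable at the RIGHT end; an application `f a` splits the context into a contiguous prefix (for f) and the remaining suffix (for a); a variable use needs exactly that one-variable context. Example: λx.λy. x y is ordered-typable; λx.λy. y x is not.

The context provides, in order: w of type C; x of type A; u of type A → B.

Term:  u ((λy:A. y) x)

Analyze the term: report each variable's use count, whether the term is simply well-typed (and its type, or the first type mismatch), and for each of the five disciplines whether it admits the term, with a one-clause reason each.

use counts: w=0, x=1, u=1, y (λ-bound)=1
order of uses: u, y, x
typing: well-typed at B
ordered: ✗ — needs weakening: w unused
linear: ✗ — needs weakening: w unused
affine: ✓ — w, x, u, y: no repeats, contraction unneeded
relevant: ✗ — needs weakening: w unused
unrestricted: ✓ — well-typed at B; no restrictions here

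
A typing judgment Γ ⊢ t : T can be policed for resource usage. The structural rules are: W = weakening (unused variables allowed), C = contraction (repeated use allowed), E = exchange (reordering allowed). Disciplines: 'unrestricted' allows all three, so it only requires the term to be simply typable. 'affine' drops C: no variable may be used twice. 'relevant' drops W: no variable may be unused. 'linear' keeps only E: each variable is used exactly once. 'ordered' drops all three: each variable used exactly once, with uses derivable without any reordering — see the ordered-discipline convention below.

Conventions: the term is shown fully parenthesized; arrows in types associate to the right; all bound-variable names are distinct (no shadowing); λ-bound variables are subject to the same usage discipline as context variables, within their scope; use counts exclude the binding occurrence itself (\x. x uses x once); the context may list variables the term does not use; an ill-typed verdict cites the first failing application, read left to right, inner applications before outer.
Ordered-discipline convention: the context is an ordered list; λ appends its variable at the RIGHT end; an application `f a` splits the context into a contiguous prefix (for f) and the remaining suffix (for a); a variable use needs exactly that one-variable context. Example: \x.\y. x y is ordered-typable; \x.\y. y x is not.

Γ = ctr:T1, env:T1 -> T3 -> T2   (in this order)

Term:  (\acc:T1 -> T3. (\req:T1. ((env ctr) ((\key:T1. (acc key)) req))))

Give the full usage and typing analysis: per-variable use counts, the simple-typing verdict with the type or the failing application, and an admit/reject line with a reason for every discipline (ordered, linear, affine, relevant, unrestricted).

use counts: ctr=1, env=1, acc [bound]=1, req [bound]=1, key [bound]=1
order of uses: env, ctr, acc, key, req
typing: the term checks, with type (T1 -> T3) -> T1 -> T2
ordered ✗ (no ordered split (uses run env, ctr, acc, key, req))
linear ✓ (each of ctr, env, acc, req, key used exactly once)
affine ✓ (ctr, env, acc, req, key: no repeats, contraction unneeded)
relevant ✓ (none of ctr, env, acc, req, key goes unused)
unrestricted ✓ (type-checks ((T1 -> T3) -> T1 -> T2) and nothing is barred)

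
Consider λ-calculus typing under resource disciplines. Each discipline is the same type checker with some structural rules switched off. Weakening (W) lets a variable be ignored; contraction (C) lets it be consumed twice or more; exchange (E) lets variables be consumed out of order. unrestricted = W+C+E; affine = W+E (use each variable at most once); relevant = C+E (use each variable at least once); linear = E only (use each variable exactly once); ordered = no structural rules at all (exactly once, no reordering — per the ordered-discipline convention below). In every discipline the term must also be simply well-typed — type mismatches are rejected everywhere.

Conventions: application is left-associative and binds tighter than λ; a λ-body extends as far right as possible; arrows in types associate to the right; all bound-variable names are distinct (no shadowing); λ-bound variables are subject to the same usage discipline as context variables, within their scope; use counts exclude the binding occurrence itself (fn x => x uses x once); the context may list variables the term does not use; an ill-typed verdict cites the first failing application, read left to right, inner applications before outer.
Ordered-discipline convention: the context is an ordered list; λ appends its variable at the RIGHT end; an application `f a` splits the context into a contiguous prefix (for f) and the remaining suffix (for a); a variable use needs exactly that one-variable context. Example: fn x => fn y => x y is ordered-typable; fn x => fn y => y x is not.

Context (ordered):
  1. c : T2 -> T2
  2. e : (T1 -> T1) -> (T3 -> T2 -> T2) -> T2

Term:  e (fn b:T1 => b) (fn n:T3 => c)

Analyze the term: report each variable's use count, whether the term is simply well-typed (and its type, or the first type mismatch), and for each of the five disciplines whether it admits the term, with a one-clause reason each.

usage: c: 1, e: 1, b (bound): 1, n (bound): 0
left-to-right use order: e, b, c
typing: well-typed at T2
ordered: ✗, n never used (weakening)
linear: ✗, n never used (weakening)
affine: ✓, c, e, b, n: no repeats, contraction unneeded
relevant: ✗, n never used (weakening)
unrestricted: ✓, well-typed at T2; no restrictions here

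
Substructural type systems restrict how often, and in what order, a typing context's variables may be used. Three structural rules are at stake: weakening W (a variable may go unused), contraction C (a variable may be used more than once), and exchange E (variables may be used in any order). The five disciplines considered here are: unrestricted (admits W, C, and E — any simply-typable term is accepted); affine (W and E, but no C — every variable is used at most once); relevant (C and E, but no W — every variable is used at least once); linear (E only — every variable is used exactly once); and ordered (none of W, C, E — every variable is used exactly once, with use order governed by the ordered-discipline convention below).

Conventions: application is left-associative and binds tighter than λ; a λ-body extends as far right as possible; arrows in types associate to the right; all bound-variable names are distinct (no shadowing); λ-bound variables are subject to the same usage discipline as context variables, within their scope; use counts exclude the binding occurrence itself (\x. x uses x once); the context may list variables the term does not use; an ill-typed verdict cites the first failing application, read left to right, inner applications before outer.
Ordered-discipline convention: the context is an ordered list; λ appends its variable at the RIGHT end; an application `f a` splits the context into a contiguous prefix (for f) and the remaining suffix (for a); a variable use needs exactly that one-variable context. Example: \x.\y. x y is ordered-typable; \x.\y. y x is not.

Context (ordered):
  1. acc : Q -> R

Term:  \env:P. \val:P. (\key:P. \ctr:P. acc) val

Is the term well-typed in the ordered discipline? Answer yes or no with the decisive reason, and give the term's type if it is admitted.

no — needs weakening: env, key, ctr unused
counts: acc: 1, env (λ-bound): 0, val (λ-bound): 1, key (λ-bound): 0, ctr (λ-bound): 0
uses in reading order: acc, val
typing: ✓ — P -> P -> P -> Q -> R
summary: ordered ✗, linear ✗, affine ✓, relevant ✗, unrestricted ✓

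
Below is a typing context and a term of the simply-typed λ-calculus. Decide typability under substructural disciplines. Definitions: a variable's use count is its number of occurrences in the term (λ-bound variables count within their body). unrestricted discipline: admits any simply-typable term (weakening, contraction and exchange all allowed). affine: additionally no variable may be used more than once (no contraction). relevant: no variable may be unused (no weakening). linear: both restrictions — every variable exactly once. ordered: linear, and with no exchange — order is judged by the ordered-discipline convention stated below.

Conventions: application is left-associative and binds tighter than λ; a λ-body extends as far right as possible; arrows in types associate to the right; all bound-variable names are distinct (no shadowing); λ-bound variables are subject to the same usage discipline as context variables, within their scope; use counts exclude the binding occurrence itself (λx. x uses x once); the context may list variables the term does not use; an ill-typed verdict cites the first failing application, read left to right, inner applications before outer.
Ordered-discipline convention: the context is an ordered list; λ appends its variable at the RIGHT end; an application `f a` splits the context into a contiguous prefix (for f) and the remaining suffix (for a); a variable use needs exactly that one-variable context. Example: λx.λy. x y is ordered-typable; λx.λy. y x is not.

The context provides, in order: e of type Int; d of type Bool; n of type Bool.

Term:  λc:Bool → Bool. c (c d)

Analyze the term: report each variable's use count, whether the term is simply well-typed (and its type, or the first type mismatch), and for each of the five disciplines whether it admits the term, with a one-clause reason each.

usage: e: 0; d: 1; n: 0; c [bound]: 2
use order (left to right): c, c, d
typing: well-typed at (Bool → Bool) → Bool
ordered: ✗, uses contraction: c ×2; unused: e, n — weakening required
linear: ✗, uses contraction: c ×2; unused: e, n — weakening required
affine: ✗, uses contraction: c ×2
relevant: ✗, unused: e, n — weakening required
unrestricted: ✓, well-typed at (Bool → Bool) → Bool; no restrictions here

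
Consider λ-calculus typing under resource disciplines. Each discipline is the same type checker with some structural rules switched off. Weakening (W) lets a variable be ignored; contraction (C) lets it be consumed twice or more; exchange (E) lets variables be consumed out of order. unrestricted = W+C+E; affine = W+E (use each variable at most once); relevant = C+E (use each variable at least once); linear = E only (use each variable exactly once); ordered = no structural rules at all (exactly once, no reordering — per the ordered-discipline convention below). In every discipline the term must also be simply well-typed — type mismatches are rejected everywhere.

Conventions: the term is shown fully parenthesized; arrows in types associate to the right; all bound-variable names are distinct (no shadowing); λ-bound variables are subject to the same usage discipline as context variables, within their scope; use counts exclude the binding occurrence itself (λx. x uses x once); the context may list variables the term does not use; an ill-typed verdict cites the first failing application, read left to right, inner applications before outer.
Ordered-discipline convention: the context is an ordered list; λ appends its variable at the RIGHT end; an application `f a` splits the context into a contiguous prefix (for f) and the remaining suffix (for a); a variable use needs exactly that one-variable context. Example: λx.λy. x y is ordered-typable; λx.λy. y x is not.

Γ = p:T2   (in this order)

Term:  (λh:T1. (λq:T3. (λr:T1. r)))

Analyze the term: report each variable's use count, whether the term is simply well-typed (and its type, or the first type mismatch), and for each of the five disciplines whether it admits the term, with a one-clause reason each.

variable uses: p: 0×, h [bound]: 0×, q [bound]: 0×, r [bound]: 1×
use order (left to right): r
typing: well-typed at T1 → T3 → T1 → T1
ordered: ✗, p, h, q never used (weakening)
linear: ✗, p, h, q never used (weakening)
affine: ✓, no duplicate uses among p, h, q, r
relevant: ✗, p, h, q never used (weakening)
unrestricted: ✓, typability at T1 → T3 → T1 → T1 is all that's needed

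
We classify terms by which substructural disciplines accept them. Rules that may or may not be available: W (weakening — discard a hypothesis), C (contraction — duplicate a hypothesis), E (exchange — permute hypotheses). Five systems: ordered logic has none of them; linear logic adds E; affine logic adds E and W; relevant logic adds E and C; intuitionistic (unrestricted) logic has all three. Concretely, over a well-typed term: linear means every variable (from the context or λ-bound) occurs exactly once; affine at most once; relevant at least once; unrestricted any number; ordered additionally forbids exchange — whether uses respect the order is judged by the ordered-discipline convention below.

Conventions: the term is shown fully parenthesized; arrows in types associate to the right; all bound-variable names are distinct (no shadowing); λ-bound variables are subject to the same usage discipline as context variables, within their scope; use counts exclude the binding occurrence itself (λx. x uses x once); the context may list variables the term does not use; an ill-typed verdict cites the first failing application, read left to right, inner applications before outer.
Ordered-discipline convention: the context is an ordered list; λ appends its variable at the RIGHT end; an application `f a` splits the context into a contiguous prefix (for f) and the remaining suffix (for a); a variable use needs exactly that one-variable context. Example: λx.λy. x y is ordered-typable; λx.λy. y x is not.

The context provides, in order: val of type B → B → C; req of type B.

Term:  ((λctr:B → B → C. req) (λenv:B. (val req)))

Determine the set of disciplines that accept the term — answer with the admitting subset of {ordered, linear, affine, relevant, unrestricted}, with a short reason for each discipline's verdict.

admitted by: unrestricted
usage: val: 1; req: 2; ctr (λ-bound): 0; env (λ-bound): 0
order of uses: req, val, req
typing: well-typed — term : B
ordered ✗ (repeated use of req ×2; ctr, env left unused)
linear ✗ (repeated use of req ×2; ctr, env left unused)
affine ✗ (repeated use of req ×2)
relevant ✗ (ctr, env left unused)
unrestricted ✓ (typability at B is all that's needed)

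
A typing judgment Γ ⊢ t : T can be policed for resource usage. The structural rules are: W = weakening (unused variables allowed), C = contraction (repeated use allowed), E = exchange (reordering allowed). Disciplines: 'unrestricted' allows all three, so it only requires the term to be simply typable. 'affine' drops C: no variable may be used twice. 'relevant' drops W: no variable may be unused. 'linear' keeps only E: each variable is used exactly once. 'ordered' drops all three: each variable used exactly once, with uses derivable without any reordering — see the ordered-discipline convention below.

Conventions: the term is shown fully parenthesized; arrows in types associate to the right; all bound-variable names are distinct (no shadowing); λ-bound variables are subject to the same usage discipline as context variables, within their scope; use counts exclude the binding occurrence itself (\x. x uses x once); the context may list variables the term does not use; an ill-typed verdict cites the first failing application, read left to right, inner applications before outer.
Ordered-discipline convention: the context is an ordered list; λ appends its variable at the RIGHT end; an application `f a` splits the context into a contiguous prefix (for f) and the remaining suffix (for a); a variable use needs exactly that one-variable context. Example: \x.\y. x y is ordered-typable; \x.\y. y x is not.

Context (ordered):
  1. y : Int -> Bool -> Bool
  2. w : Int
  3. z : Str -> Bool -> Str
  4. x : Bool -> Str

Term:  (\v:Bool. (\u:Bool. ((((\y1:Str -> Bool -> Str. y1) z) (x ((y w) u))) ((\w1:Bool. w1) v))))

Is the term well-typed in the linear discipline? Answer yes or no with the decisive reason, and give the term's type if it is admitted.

yes — y, w, z, x, v, u, y1, w1: one use apiece; term : Bool -> Bool -> Str
variable uses: y=1, w=1, z=1, x=1, v [bound]=1, u [bound]=1, y1 [bound]=1, w1 [bound]=1
order of uses: y1, z, x, y, w, u, w1, v
typing: the term checks, with type Bool -> Bool -> Str
summary: ordered ✗ · linear ✓ · affine ✓ · relevant ✓ · unrestricted ✓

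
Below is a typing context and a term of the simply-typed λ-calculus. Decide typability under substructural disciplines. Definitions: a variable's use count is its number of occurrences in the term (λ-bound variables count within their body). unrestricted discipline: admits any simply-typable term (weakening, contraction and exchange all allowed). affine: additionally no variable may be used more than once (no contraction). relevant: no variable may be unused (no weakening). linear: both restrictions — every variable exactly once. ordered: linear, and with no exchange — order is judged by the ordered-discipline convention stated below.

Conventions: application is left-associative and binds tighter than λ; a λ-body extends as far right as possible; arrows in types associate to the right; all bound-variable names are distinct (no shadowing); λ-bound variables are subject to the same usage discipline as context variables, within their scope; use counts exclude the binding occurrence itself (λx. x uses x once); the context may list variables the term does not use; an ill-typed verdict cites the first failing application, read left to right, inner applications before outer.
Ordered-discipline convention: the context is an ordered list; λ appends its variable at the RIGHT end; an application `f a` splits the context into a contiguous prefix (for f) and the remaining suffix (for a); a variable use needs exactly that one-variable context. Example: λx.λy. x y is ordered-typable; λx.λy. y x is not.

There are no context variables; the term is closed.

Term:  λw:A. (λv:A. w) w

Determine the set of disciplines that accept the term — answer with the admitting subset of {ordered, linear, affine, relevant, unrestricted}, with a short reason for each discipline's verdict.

admitted in: unrestricted
counts: w (λ-bound): 2×, v (λ-bound): 0×
left-to-right use order: w, w
typing: ✓ — A → A
ordered: ✗, uses contraction: w ×2; v never used (weakening)
linear: ✗, uses contraction: w ×2; v never used (weakening)
affine: ✗, uses contraction: w ×2
relevant: ✗, v never used (weakening)
unrestricted: ✓, simply typable at A → A; W, C, E all held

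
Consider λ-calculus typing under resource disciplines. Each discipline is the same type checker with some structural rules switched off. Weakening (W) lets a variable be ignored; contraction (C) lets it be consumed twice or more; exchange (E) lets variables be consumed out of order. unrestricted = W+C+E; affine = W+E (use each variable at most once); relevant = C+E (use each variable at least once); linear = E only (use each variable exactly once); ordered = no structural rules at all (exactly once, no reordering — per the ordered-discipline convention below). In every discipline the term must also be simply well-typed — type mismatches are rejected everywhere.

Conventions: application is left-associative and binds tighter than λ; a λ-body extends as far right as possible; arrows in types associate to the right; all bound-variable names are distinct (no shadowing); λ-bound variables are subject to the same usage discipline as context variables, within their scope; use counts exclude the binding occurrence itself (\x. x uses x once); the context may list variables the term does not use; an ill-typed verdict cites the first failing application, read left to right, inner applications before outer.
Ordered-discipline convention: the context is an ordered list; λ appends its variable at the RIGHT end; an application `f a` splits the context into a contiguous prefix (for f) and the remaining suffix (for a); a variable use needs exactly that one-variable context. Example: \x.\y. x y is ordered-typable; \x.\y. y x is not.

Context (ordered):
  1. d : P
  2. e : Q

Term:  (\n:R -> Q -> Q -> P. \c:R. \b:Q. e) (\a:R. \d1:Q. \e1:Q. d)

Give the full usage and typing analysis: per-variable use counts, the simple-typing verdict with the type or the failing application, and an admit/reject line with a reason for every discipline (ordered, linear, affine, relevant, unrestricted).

counts: d=1; e=1; n [bound]=0; c [bound]=0; b [bound]=0; a [bound]=0; d1 [bound]=0; e1 [bound]=0
uses in reading order: e, d
typing: well-typed at R -> Q -> Q
ordered: ✗, unused: n, c, b, a, d1, e1 — weakening required
linear: ✗, unused: n, c, b, a, d1, e1 — weakening required
affine: ✓, at most one use each (d, e, n, c, b, a, d1, e1)
relevant: ✗, unused: n, c, b, a, d1, e1 — weakening required
unrestricted: ✓, type-checks (R -> Q -> Q) and nothing is barred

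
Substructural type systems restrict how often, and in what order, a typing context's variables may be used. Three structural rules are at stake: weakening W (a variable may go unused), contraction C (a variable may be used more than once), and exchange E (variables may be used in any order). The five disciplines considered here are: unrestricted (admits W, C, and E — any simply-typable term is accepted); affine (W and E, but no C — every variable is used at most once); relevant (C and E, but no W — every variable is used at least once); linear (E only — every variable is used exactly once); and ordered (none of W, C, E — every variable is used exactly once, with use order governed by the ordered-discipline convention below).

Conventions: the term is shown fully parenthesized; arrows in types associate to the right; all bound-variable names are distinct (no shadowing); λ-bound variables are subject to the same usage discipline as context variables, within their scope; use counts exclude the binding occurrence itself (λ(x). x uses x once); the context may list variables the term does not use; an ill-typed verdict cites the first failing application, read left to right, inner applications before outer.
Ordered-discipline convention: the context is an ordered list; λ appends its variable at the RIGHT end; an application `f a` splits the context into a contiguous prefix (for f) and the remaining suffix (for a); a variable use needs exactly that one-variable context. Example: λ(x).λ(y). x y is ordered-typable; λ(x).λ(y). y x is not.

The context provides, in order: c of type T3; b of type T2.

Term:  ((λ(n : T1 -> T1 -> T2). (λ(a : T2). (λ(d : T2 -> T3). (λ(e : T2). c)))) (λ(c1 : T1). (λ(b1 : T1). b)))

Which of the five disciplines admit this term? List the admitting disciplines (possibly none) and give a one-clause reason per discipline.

admitted in: affine, unrestricted
variable uses: c: 1×, b: 1×, n (λ-bound): 0×, a (λ-bound): 0×, d (λ-bound): 0×, e (λ-bound): 0×, c1 (λ-bound): 0×, b1 (λ-bound): 0×
order of uses: c, b
typing: ✓ — T2 -> (T2 -> T3) -> T2 -> T3
ordered: ✗ — n, a, d, e, c1, b1 left unused
linear: ✗ — n, a, d, e, c1, b1 left unused
affine: ✓ — c, b, n, a, d, e, c1, b1: no repeats, contraction unneeded
relevant: ✗ — n, a, d, e, c1, b1 left unused
unrestricted: ✓ — simply typable at T2 -> (T2 -> T3) -> T2 -> T3; W, C, E all held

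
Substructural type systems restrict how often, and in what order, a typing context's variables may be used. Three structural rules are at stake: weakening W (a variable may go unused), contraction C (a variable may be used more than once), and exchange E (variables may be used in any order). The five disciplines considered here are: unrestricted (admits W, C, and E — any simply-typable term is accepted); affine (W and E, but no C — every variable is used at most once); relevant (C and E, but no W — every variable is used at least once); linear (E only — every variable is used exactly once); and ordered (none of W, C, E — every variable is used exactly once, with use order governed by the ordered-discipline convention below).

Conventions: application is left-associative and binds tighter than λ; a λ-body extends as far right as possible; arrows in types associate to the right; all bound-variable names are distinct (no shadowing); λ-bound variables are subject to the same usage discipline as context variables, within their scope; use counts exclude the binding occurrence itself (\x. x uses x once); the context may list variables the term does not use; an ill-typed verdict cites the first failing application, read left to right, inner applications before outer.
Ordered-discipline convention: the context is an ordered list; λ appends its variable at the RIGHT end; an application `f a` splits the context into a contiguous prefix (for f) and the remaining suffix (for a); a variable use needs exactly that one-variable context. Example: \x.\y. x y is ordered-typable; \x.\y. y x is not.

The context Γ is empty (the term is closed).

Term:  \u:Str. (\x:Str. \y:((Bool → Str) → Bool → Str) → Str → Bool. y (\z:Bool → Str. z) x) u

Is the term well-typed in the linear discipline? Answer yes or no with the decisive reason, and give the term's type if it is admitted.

yes — single use per variable (u, x, y, z); term : Str → (((Bool → Str) → Bool → Str) → Str → Bool) → Bool
counts: u (bound) ×1, x (bound) ×1, y (bound) ×1, z (bound) ×1
order of uses: y, z, x, u
typing: well-typed — term : Str → (((Bool → Str) → Bool → Str) → Str → Bool) → Bool
all disciplines: ordered ✗, linear ✓, affine ✓, relevant ✓, unrestricted ✓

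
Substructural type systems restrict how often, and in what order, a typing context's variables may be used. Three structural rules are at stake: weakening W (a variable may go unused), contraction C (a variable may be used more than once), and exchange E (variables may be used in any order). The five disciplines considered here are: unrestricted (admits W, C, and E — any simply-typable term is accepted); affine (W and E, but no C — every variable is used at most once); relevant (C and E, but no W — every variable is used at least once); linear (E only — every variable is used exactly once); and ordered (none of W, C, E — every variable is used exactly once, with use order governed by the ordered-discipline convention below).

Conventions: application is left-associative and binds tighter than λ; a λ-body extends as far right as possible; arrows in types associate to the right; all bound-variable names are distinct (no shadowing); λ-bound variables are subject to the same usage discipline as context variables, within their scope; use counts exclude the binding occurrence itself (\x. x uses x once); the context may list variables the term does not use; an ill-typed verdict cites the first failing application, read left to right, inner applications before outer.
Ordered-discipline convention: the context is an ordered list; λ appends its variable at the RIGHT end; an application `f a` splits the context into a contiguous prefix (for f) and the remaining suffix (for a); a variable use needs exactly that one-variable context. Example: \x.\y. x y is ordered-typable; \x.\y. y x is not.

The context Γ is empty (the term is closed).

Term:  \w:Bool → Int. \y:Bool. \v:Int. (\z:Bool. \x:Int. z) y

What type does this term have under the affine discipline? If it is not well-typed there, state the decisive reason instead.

term : (Bool → Int) → Bool → Int → Int → Bool
use counts: w [bound]: 0×, y [bound]: 1×, v [bound]: 0×, z [bound]: 1×, x [bound]: 0×
uses in reading order: z, y
typing: well-typed at (Bool → Int) → Bool → Int → Int → Bool
summary: ordered ✗; linear ✗; affine ✓; relevant ✗; unrestricted ✓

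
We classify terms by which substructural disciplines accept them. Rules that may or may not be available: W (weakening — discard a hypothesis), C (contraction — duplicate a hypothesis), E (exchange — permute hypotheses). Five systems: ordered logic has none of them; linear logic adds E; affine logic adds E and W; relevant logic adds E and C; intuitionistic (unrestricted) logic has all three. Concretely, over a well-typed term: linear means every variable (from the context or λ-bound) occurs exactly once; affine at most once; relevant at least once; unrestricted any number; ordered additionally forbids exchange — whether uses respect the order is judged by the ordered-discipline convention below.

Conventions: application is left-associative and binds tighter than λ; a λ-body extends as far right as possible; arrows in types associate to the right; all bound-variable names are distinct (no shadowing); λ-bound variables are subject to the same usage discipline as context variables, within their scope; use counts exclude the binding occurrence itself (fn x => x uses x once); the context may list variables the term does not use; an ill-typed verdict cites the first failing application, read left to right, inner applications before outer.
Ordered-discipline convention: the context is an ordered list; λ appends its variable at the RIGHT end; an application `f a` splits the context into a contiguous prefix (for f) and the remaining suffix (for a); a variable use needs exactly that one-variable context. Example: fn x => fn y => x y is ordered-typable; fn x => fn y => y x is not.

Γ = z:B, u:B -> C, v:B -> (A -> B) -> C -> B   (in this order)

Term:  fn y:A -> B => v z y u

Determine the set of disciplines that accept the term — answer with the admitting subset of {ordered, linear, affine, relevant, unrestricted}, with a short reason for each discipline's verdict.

admitted by: none
counts: z ×1, u ×1, v ×1, y [bound] ×1
order of uses: v, z, y, u
typing: ill-typed: an application expects C but receives B -> C
ordered: ✗, not simply typable
linear: ✗, fails simple typing
affine: ✗, a type mismatch blocks all five
relevant: ✗, the type mismatch rejects it
unrestricted: ✗, not simply typable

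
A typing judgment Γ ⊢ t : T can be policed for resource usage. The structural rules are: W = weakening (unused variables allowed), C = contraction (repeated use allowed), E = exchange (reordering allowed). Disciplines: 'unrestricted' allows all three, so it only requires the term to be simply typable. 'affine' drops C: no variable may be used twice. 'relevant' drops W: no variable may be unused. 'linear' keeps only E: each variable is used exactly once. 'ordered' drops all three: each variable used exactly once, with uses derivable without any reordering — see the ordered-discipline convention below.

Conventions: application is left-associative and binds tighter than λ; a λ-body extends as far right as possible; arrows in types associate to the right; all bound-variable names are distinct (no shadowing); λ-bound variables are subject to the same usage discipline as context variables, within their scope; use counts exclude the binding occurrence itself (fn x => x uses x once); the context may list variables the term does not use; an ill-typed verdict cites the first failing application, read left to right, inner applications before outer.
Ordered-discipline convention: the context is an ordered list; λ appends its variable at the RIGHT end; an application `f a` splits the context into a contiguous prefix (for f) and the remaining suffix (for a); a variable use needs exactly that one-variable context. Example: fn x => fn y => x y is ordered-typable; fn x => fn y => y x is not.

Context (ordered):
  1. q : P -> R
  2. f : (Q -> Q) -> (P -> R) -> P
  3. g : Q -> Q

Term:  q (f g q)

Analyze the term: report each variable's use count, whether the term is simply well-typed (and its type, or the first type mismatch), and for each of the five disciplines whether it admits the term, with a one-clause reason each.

use counts: q ×2; f ×1; g ×1
order of uses: q, f, g, q
typing: well-typed — term : R
ordered: ✗ — uses contraction: q ×2
linear: ✗ — uses contraction: q ×2
affine: ✗ — uses contraction: q ×2
relevant: ✓ — none of q, f, g goes unused
unrestricted: ✓ — typability at R is all that's needed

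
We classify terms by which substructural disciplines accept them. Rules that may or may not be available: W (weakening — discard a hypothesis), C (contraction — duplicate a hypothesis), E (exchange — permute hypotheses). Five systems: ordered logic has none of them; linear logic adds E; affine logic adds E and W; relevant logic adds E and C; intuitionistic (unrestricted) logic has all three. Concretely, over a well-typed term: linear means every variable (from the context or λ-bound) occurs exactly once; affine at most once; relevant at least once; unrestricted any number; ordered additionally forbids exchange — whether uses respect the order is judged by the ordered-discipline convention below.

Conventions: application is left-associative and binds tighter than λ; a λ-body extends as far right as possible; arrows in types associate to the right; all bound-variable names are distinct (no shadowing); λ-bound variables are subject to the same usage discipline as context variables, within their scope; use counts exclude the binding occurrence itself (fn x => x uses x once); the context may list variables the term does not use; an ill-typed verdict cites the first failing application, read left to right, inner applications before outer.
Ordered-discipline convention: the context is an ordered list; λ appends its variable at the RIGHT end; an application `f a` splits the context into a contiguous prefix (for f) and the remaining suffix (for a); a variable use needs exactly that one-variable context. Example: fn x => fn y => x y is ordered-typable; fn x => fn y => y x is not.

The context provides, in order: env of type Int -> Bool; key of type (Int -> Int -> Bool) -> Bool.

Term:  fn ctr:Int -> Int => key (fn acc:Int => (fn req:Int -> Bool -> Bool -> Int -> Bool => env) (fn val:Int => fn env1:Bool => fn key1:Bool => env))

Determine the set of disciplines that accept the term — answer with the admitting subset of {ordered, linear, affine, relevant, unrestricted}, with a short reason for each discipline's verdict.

accepted by: unrestricted
use counts: env ×2; key ×1; ctr (bound) ×0; acc (bound) ×0; req (bound) ×0; val (bound) ×0; env1 (bound) ×0; key1 (bound) ×0
use order (left to right): key, env, env
typing: ✓ — (Int -> Int) -> Bool
ordered ✗ (env ×2 used more than once (contraction); ctr, acc, req, val, env1, key1 never used (weakening))
linear ✗ (env ×2 used more than once (contraction); ctr, acc, req, val, env1, key1 never used (weakening))
affine ✗ (env ×2 used more than once (contraction))
relevant ✗ (ctr, acc, req, val, env1, key1 never used (weakening))
unrestricted ✓ (typability at (Int -> Int) -> Bool is all that's needed)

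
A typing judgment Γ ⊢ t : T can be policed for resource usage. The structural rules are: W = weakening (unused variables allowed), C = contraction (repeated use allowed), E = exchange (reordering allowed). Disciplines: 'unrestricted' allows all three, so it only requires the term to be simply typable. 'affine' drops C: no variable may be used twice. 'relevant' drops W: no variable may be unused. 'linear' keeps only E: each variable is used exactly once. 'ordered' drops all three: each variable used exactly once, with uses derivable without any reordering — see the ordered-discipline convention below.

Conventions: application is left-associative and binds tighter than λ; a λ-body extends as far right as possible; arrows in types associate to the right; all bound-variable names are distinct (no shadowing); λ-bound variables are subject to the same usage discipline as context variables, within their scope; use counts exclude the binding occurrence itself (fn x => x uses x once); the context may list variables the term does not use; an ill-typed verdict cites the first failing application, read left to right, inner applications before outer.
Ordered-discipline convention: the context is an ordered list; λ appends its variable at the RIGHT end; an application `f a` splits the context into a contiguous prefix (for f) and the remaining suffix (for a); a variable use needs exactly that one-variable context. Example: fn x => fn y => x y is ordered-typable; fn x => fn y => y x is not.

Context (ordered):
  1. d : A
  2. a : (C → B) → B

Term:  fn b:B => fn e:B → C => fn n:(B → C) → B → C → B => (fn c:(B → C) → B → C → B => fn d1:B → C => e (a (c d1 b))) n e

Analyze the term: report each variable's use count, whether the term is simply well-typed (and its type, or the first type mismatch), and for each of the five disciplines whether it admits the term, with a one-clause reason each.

usage: d: 0, a: 1, b [bound]: 1, e [bound]: 2, n [bound]: 1, c [bound]: 1, d1 [bound]: 1
left-to-right use order: e, a, c, d1, b, n, e
typing: the term checks, with type B → (B → C) → ((B → C) → B → C → B) → C
ordered: ✗ — e ×2 used more than once (contraction); d never used (weakening)
linear: ✗ — e ×2 used more than once (contraction); d never used (weakening)
affine: ✗ — e ×2 used more than once (contraction)
relevant: ✗ — d never used (weakening)
unrestricted: ✓ — type-checks (B → (B → C) → ((B → C) → B → C → B) → C) and nothing is barred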